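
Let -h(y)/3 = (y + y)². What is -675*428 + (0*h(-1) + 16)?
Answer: -288884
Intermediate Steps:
h(y) = -12*y² (h(y) = -3*(y + y)² = -3*4*y² = -12*y²)
-675*428 + (0*h(-1) + 16) = -675*428 + (0*(-12*(-1)²) + 16) = -288900 + (0*(-12*1) + 16) = -288900 + (0*(-12) + 16) = -288900 + (0 + 16) = -288900 + 16 = -288884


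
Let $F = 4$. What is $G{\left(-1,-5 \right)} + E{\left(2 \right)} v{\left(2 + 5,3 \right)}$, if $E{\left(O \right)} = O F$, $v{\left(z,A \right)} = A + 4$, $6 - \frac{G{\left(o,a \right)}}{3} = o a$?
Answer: $59$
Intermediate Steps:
$G{\left(o,a \right)} = 18 - 3 a o$ ($G{\left(o,a \right)} = 18 - 3 o a = 18 - 3 a o$)
$v{\left(z,A \right)} = 4 + A$
$E{\left(O \right)} = 4 O$ ($E{\left(O \right)} = O 4 = 4 O$)
$G{\left(-1,-5 \right)} + E{\left(2 \right)} v{\left(2 + 5,3 \right)} = \left(18 - \left(-15\right) \left(-1\right)\right) + 4 \cdot 2 \left(4 + 3\right) = \left(18 - 15\right) + 8 \cdot 7 = 3 + 56 = 59$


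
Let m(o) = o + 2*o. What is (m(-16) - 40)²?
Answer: 7744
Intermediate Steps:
m(o) = 3*o
(m(-16) - 40)² = (3*(-16) - 40)² = (-48 - 40)² = (-88)² = 7744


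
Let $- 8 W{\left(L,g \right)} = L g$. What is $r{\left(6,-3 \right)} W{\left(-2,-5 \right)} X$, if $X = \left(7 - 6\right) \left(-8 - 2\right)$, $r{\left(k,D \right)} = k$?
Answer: $75$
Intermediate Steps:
$X = -10$ ($X = 1 \left(-10\right) = -10$)
$W{\left(L,g \right)} = - \frac{L g}{8}$
$r{\left(6,-3 \right)} W{\left(-2,-5 \right)} X = 6 \left(\left(- \frac{1}{8}\right) \left(-2\right) \left(-5\right)\right) \left(-10\right) = 6 \left(- \frac{5}{4}\right) \left(-10\right) = \left(- \frac{15}{2}\right) \left(-10\right) = 75$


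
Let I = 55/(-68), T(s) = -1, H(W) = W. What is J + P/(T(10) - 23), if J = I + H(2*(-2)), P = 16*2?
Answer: -1253/204 ≈ -6.1422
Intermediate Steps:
P = 32
I = -55/68 (I = 55*(-1/68) = -55/68 ≈ -0.80882)
J = -327/68 (J = -55/68 + 2*(-2) = -55/68 - 4 = -327/68 ≈ -4.8088)
J + P/(T(10) - 23) = -327/68 + 32/(-1 - 23) = -327/68 + 32/(-24) = -327/68 - 1/24*32 = -327/68 - 4/3 = -1253/204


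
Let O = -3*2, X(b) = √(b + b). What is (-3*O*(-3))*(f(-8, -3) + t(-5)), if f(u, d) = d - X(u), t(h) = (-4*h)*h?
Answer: 5562 + 216*I ≈ 5562.0 + 216.0*I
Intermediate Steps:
X(b) = √2*√b (X(b) = √(2*b) = √2*√b)
O = -6
t(h) = -4*h²
f(u, d) = d - √2*√u
(-3*O*(-3))*(f(-8, -3) + t(-5)) = (-3*(-6)*(-3))*((-3 - √2*√(-8)) - 4*(-5)²) = (18*(-3))*((-3 - √2*2*I*√2) - 4*25) = -54*((-3 - 4*I) - 100) = -54*(-103 - 4*I) = 5562 + 216*I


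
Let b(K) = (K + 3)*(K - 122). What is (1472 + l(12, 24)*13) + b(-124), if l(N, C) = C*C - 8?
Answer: 38622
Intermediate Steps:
l(N, C) = -8 + C² (l(N, C) = C² - 8 = -8 + C²)
b(K) = (-122 + K)*(3 + K) (b(K) = (3 + K)*(-122 + K) = (-122 + K)*(3 + K))
(1472 + l(12, 24)*13) + b(-124) = (1472 + (-8 + 24²)*13) + (-366 + (-124)² - 119*(-124)) = (1472 + (-8 + 576)*13) + (-366 + 15376 + 14756) = (1472 + 568*13) + 29766 = (1472 + 7384) + 29766 = 8856 + 29766 = 38622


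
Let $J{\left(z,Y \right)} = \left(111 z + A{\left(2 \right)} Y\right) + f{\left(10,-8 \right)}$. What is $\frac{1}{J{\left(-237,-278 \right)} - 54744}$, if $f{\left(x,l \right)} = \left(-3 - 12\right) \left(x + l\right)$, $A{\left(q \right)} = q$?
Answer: $- \frac{1}{81637} \approx -1.2249 \cdot 10^{-5}$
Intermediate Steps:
$f{\left(x,l \right)} = - 15 l - 15 x$ ($f{\left(x,l \right)} = \left(-3 - 12\right) \left(l + x\right) = - 15 \left(l + x\right) = - 15 l - 15 x$)
$J{\left(z,Y \right)} = -30 + 2 Y + 111 z$ ($J{\left(z,Y \right)} = \left(111 z + 2 Y\right) - 30 = \left(2 Y + 111 z\right) + \left(120 - 150\right) = \left(2 Y + 111 z\right) - 30 = -30 + 2 Y + 111 z$)
$\frac{1}{J{\left(-237,-278 \right)} - 54744} = \frac{1}{\left(-30 + 2 \left(-278\right) + 111 \left(-237\right)\right) - 54744} = \frac{1}{\left(-30 - 556 - 26307\right) - 54744} = \frac{1}{-26893 - 54744} = \frac{1}{-81637} = - \frac{1}{81637}$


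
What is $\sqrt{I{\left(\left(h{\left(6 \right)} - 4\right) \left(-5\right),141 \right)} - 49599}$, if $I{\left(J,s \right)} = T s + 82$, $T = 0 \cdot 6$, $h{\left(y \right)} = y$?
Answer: $13 i \sqrt{293} \approx 222.52 i$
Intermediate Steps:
$T = 0$
$I{\left(J,s \right)} = 82$ ($I{\left(J,s \right)} = 0 s + 82 = 0 + 82 = 82$)
$\sqrt{I{\left(\left(h{\left(6 \right)} - 4\right) \left(-5\right),141 \right)} - 49599} = \sqrt{82 - 49599} = \sqrt{-49517} = 13 i \sqrt{293}$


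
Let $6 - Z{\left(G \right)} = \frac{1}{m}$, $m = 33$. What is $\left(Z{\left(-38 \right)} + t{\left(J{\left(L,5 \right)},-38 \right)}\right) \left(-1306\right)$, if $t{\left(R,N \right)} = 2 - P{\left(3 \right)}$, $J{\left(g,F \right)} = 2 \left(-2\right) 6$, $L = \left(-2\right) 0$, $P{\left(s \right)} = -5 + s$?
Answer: $- \frac{429674}{33} \approx -13020.0$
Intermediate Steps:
$Z{\left(G \right)} = \frac{197}{33}$ ($Z{\left(G \right)} = 6 - \frac{1}{33} = \frac{197}{33}$)
$L = 0$
$J{\left(g,F \right)} = -24$ ($J{\left(g,F \right)} = \left(-4\right) 6 = -24$)
$t{\left(R,N \right)} = 4$ ($t{\left(R,N \right)} = 2 - \left(-5 + 3\right) = 2 - -2 = 2 + 2 = 4$)
$\left(Z{\left(-38 \right)} + t{\left(J{\left(L,5 \right)},-38 \right)}\right) \left(-1306\right) = \left(\frac{197}{33} + 4\right) \left(-1306\right) = \frac{329}{33} \left(-1306\right) = - \frac{429674}{33}$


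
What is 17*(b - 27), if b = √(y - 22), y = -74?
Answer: -459 + 68*I*√6 ≈ -459.0 + 166.57*I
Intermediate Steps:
b = 4*I*√6 (b = √(-74 - 22) = √(-96) = 4*I*√6 ≈ 9.798*I)
17*(b - 27) = 17*(4*I*√6 - 27) = 17*(-27 + 4*I*√6) = -459 + 68*I*√6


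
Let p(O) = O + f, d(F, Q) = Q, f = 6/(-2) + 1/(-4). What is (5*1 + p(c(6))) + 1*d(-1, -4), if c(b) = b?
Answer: 15/4 ≈ 3.7500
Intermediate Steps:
f = -13/4 (f = 6*(-½) + 1*(-¼) = -3 - ¼ = -13/4 ≈ -3.2500)
p(O) = -13/4 + O (p(O) = O - 13/4 = -13/4 + O)
(5*1 + p(c(6))) + 1*d(-1, -4) = (5*1 + (-13/4 + 6)) + 1*(-4) = (5 + 11/4) - 4 = 31/4 - 4 = 15/4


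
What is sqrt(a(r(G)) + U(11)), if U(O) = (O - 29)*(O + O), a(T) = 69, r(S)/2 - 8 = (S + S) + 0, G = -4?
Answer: I*sqrt(327) ≈ 18.083*I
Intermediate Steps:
r(S) = 16 + 4*S (r(S) = 16 + 2*((S + S) + 0) = 16 + 2*(2*S + 0) = 16 + 2*(2*S) = 16 + 4*S)
U(O) = 2*O*(-29 + O) (U(O) = (-29 + O)*(2*O) = 2*O*(-29 + O))
sqrt(a(r(G)) + U(11)) = sqrt(69 + 2*11*(-29 + 11)) = sqrt(69 + 2*11*(-18)) = sqrt(69 - 396) = sqrt(-327) = I*sqrt(327)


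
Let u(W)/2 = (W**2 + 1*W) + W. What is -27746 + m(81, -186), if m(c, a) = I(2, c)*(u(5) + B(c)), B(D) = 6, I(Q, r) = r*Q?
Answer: -15434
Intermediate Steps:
I(Q, r) = Q*r
u(W) = 2*W**2 + 4*W (u(W) = 2*((W**2 + 1*W) + W) = 2*((W**2 + W) + W) = 2*((W + W**2) + W) = 2*(W**2 + 2*W) = 2*W**2 + 4*W)
m(c, a) = 152*c (m(c, a) = (2*c)*(2*5*(2 + 5) + 6) = (2*c)*(2*5*7 + 6) = (2*c)*(70 + 6) = (2*c)*76 = 152*c)
-27746 + m(81, -186) = -27746 + 152*81 = -27746 + 12312 = -15434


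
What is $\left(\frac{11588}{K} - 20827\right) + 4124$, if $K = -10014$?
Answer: $- \frac{83637715}{5007} \approx -16704.0$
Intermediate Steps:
$\left(\frac{11588}{K} - 20827\right) + 4124 = \left(\frac{11588}{-10014} - 20827\right) + 4124 = \left(11588 \left(- \frac{1}{10014}\right) - 20827\right) + 4124 = \left(- \frac{5794}{5007} - 20827\right) + 4124 = - \frac{104286583}{5007} + 4124 = - \frac{83637715}{5007}$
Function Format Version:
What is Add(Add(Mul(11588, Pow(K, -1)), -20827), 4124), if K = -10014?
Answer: Rational(-83637715, 5007) ≈ -16704.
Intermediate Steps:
Add(Add(Mul(11588, Pow(K, -1)), -20827), 4124) = Add(Add(Mul(11588, Pow(-10014, -1)), -20827), 4124) = Add(Add(Mul(11588, Rational(-1, 10014)), -20827), 4124) = Add(Add(Rational(-5794, 5007), -20827), 4124) = Add(Rational(-104286583, 5007), 4124) = Rational(-83637715, 5007)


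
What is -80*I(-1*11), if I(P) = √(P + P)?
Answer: -80*I*√22 ≈ -375.23*I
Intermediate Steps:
I(P) = √2*√P (I(P) = √(2*P) = √2*√P)
-80*I(-1*11) = -80*√2*√(-1*11) = -80*√2*√(-11) = -80*√2*I*√11 = -80*I*√22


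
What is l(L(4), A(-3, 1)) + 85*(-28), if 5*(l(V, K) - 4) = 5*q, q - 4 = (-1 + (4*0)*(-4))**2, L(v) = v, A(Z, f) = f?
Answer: -2371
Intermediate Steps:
q = 5 (q = 4 + (-1 + (4*0)*(-4))**2 = 4 + (-1 + 0*(-4))**2 = 4 + (-1 + 0)**2 = 4 + (-1)**2 = 4 + 1 = 5)
l(V, K) = 9 (l(V, K) = 4 + (5*5)/5 = 4 + (1/5)*25 = 4 + 5 = 9)
l(L(4), A(-3, 1)) + 85*(-28) = 9 + 85*(-28) = 9 - 2380 = -2371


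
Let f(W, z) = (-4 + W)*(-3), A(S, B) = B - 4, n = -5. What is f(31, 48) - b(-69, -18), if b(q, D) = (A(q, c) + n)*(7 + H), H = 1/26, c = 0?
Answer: -459/26 ≈ -17.654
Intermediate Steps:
A(S, B) = -4 + B
H = 1/26 ≈ 0.038462
b(q, D) = -1647/26 (b(q, D) = ((-4 + 0) - 5)*(7 + 1/26) = (-4 - 5)*(183/26) = -9*183/26 = -1647/26)
f(W, z) = 12 - 3*W
f(31, 48) - b(-69, -18) = (12 - 3*31) - 1*(-1647/26) = (12 - 93) + 1647/26 = -81 + 1647/26 = -459/26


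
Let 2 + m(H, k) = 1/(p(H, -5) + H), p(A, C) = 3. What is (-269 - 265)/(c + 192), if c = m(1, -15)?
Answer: -2136/761 ≈ -2.8068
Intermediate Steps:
m(H, k) = -2 + 1/(3 + H)
c = -7/4 (c = (-5 - 2*1)/(3 + 1) = (-5 - 2)/4 = (1/4)*(-7) = -7/4 ≈ -1.7500)
(-269 - 265)/(c + 192) = (-269 - 265)/(-7/4 + 192) = -534/761/4 = -534*4/761 = -2136/761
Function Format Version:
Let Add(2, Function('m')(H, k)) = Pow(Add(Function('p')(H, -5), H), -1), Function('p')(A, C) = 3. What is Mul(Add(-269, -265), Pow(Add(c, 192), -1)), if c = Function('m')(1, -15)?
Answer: Rational(-2136, 761) ≈ -2.8068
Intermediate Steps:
Function('m')(H, k) = Add(-2, Pow(Add(3, H), -1))
c = Rational(-7, 4) (c = Mul(Pow(Add(3, 1), -1), Add(-5, Mul(-2, 1))) = Mul(Pow(4, -1), Add(-5, -2)) = Mul(Rational(1, 4), -7) = Rational(-7, 4) ≈ -1.7500)
Mul(Add(-269, -265), Pow(Add(c, 192), -1)) = Mul(Add(-269, -265), Pow(Add(Rational(-7, 4), 192), -1)) = Mul(-534, Pow(Rational(761, 4), -1)) = Mul(-534, Rational(4, 761)) = Rational(-2136, 761)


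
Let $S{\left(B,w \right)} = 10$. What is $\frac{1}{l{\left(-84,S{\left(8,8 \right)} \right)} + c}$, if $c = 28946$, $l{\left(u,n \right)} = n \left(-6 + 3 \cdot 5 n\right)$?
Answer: $\frac{1}{30386} \approx 3.291 \cdot 10^{-5}$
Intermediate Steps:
$l{\left(u,n \right)} = n \left(-6 + 15 n\right)$
$\frac{1}{l{\left(-84,S{\left(8,8 \right)} \right)} + c} = \frac{1}{3 \cdot 10 \left(-2 + 5 \cdot 10\right) + 28946} = \frac{1}{3 \cdot 10 \left(-2 + 50\right) + 28946} = \frac{1}{3 \cdot 10 \cdot 48 + 28946} = \frac{1}{1440 + 28946} = \frac{1}{30386}$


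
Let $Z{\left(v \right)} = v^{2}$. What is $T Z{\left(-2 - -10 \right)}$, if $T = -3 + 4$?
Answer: $64$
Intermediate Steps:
$T = 1$
$T Z{\left(-2 - -10 \right)} = 1 \left(-2 - -10\right)^{2} = 1 \left(-2 + 10\right)^{2} = 1 \cdot 8^{2} = 1 \cdot 64 = 64$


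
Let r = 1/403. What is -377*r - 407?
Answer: -12646/31 ≈ -407.94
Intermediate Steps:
r = 1/403 ≈ 0.0024814
-377*r - 407 = -377*1/403 - 407 = -29/31 - 407 = -12646/31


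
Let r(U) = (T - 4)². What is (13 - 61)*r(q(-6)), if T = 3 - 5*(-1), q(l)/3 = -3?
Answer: -768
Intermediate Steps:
q(l) = -9 (q(l) = 3*(-3) = -9)
T = 8 (T = 3 + 5 = 8)
r(U) = 16 (r(U) = (8 - 4)² = 4² = 16)
(13 - 61)*r(q(-6)) = (13 - 61)*16 = -48*16 = -768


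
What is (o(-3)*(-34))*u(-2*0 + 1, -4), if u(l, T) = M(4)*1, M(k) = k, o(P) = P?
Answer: 408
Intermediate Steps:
u(l, T) = 4 (u(l, T) = 4*1 = 4)
(o(-3)*(-34))*u(-2*0 + 1, -4) = -3*(-34)*4 = 102*4 = 408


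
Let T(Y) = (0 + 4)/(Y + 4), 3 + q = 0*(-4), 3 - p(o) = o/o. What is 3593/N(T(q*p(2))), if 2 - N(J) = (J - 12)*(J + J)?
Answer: -3593/54 ≈ -66.537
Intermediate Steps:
p(o) = 2 (p(o) = 3 - o/o = 3 - 1*1 = 3 - 1 = 2)
q = -3 (q = -3 + 0*(-4) = -3 + 0 = -3)
T(Y) = 4/(4 + Y)
N(J) = 2 - 2*J*(-12 + J) (N(J) = 2 - (J - 12)*(J + J) = 2 - (-12 + J)*2*J = 2 - 2*J*(-12 + J))
3593/N(T(q*p(2))) = 3593/(2 - 2*16/(4 - 3*2)**2 + 24*(4/(4 - 3*2))) = 3593/(2 - 2*16/(4 - 6)**2 + 24*(4/(4 - 6))) = 3593/(2 - 2*(4/(-2))**2 + 24*(4/(-2))) = 3593/(2 - 2*(4*(-1/2))**2 + 24*(4*(-1/2))) = 3593/(2 - 2*(-2)**2 + 24*(-2)) = 3593/(2 - 2*4 - 48) = 3593/(2 - 8 - 48) = 3593/(-54) = 3593*(-1/54) = -3593/54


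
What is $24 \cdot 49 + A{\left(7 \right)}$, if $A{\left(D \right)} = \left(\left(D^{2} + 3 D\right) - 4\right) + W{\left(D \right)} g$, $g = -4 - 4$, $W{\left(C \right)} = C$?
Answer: $1186$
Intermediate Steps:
$g = -8$ ($g = -4 - 4 = -8$)
$A{\left(D \right)} = -4 + D^{2} - 5 D$ ($A{\left(D \right)} = \left(\left(D^{2} + 3 D\right) - 4\right) + D \left(-8\right) = \left(-4 + D^{2} + 3 D\right) - 8 D = -4 + D^{2} - 5 D$)
$24 \cdot 49 + A{\left(7 \right)} = 24 \cdot 49 - \left(39 - 49\right) = 1176 - -10 = 1176 + 10 = 1186$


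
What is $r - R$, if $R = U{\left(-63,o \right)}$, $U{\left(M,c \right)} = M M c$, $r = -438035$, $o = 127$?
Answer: $-942098$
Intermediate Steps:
$U{\left(M,c \right)} = c M^{2}$ ($U{\left(M,c \right)} = M^{2} c = c M^{2}$)
$R = 504063$ ($R = 127 \left(-63\right)^{2} = 127 \cdot 3969 = 504063$)
$r - R = -438035 - 504063 = -942098$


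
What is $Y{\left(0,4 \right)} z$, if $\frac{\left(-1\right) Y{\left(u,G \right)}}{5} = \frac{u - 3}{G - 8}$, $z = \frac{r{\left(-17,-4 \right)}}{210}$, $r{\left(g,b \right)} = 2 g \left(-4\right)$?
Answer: $- \frac{17}{7} \approx -2.4286$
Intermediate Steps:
$r{\left(g,b \right)} = - 8 g$
$z = \frac{68}{105}$ ($z = \frac{\left(-8\right) \left(-17\right)}{210} = 136 \cdot \frac{1}{210} = \frac{68}{105} \approx 0.64762$)
$Y{\left(u,G \right)} = - \frac{5 \left(-3 + u\right)}{-8 + G}$ ($Y{\left(u,G \right)} = - 5 \frac{u - 3}{G - 8} = - 5 \frac{-3 + u}{-8 + G} = - \frac{5 \left(-3 + u\right)}{-8 + G}$)
$Y{\left(0,4 \right)} z = \frac{5 \left(3 - 0\right)}{-8 + 4} \cdot \frac{68}{105} = \frac{5 \left(3 + 0\right)}{-4} \cdot \frac{68}{105} = 5 \left(- \frac{1}{4}\right) 3 \cdot \frac{68}{105} = \left(- \frac{15}{4}\right) \frac{68}{105} = - \frac{17}{7}$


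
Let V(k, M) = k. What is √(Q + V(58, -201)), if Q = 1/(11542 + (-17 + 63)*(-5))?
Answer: √463860579/2828 ≈ 7.6158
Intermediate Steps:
Q = 1/11312 (Q = 1/(11542 + 46*(-5)) = 1/(11542 - 230) = 1/11312 ≈ 8.8402e-5)
√(Q + V(58, -201)) = √(1/11312 + 58) = √(656097/11312) = √463860579/2828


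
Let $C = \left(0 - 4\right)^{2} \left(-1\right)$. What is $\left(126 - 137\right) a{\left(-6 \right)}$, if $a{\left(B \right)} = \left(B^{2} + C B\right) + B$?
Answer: $-1386$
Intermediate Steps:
$C = -16$ ($C = \left(-4\right)^{2} \left(-1\right) = 16 \left(-1\right) = -16$)
$a{\left(B \right)} = B^{2} - 15 B$ ($a{\left(B \right)} = \left(B^{2} - 16 B\right) + B = B^{2} - 15 B$)
$\left(126 - 137\right) a{\left(-6 \right)} = \left(126 - 137\right) \left(- 6 \left(-15 - 6\right)\right) = - 11 \left(\left(-6\right) \left(-21\right)\right) = \left(-11\right) 126 = -1386$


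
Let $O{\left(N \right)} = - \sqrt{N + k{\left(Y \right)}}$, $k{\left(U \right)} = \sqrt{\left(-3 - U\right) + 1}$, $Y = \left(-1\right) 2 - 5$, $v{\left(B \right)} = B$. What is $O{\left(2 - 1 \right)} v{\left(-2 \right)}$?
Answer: $2 \sqrt{1 + \sqrt{5}} \approx 3.5978$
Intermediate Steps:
$Y = -7$ ($Y = -2 - 5 = -7$)
$k{\left(U \right)} = \sqrt{-2 - U}$
$O{\left(N \right)} = - \sqrt{N + \sqrt{5}}$ ($O{\left(N \right)} = - \sqrt{N + \sqrt{-2 - -7}} = - \sqrt{N + \sqrt{-2 + 7}} = - \sqrt{N + \sqrt{5}}$)
$O{\left(2 - 1 \right)} v{\left(-2 \right)} = - \sqrt{\left(2 - 1\right) + \sqrt{5}} \left(-2\right) = - \sqrt{1 + \sqrt{5}} \left(-2\right) = 2 \sqrt{1 + \sqrt{5}}$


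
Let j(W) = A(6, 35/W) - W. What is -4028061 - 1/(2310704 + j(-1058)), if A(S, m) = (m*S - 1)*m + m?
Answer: -5211713102717196581/1293851583359 ≈ -4.0281e+6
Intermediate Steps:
A(S, m) = m + m*(-1 + S*m) (A(S, m) = (S*m - 1)*m + m = (-1 + S*m)*m + m = m*(-1 + S*m) + m = m + m*(-1 + S*m))
j(W) = -W + 7350/W² (j(W) = 6*(35/W)² - W = 6*(1225/W²) - W = 7350/W² - W = -W + 7350/W²)
-4028061 - 1/(2310704 + j(-1058)) = -4028061 - 1/(2310704 + (-1*(-1058) + 7350/(-1058)²)) = -4028061 - 1/(2310704 + (1058 + 7350*(1/1119364))) = -4028061 - 1/(2310704 + (1058 + 3675/559682)) = -4028061 - 1/(2310704 + 592147231/559682) = -4028061 - 1/1293851583359/559682 = -4028061 - 1*559682/1293851583359 = -4028061 - 559682/1293851583359 = -5211713102717196581/1293851583359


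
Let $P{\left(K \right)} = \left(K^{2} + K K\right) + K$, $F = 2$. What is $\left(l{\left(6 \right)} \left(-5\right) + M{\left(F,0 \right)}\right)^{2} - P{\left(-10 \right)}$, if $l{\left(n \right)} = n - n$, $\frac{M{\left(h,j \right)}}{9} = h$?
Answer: $134$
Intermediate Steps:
$M{\left(h,j \right)} = 9 h$
$l{\left(n \right)} = 0$
$P{\left(K \right)} = K + 2 K^{2}$ ($P{\left(K \right)} = \left(K^{2} + K^{2}\right) + K = 2 K^{2} + K = K + 2 K^{2}$)
$\left(l{\left(6 \right)} \left(-5\right) + M{\left(F,0 \right)}\right)^{2} - P{\left(-10 \right)} = \left(0 \left(-5\right) + 9 \cdot 2\right)^{2} - - 10 \left(1 + 2 \left(-10\right)\right) = \left(0 + 18\right)^{2} - - 10 \left(1 - 20\right) = 18^{2} - \left(-10\right) \left(-19\right) = 324 - 190 = 134$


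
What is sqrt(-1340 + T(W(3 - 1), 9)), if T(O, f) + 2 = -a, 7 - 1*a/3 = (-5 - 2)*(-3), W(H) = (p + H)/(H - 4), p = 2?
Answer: 10*I*sqrt(13) ≈ 36.056*I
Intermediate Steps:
W(H) = (2 + H)/(-4 + H) (W(H) = (2 + H)/(H - 4) = (2 + H)/(-4 + H))
a = -42 (a = 21 - 3*(-5 - 2)*(-3) = 21 - (-21)*(-3) = 21 - 3*21 = 21 - 63 = -42)
T(O, f) = 40 (T(O, f) = -2 - 1*(-42) = -2 + 42 = 40)
sqrt(-1340 + T(W(3 - 1), 9)) = sqrt(-1340 + 40) = sqrt(-1300) = 10*I*sqrt(13)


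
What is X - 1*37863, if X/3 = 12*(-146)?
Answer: -43119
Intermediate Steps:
X = -5256 (X = 3*(12*(-146)) = 3*(-1752) = -5256)
X - 1*37863 = -5256 - 1*37863 = -5256 - 37863 = -43119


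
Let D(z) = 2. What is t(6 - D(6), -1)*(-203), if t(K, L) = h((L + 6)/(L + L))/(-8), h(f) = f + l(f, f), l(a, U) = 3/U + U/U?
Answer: -5481/80 ≈ -68.512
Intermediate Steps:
l(a, U) = 1 + 3/U (l(a, U) = 3/U + 1 = 1 + 3/U)
h(f) = f + (3 + f)/f
t(K, L) = -1/8 - 3*L/(4*(6 + L)) - (6 + L)/(16*L) (t(K, L) = (1 + (L + 6)/(L + L) + 3/(((L + 6)/(L + L))))/(-8) = (1 + (6 + L)/((2*L)) + 3/(((6 + L)/((2*L)))))*(-1/8) = (1 + (6 + L)*(1/(2*L)) + 3/(((6 + L)*(1/(2*L)))))*(-1/8) = (1 + (6 + L)/(2*L) + 3/(((6 + L)/(2*L))))*(-1/8) = (1 + (6 + L)/(2*L) + 3*(2*L/(6 + L)))*(-1/8) = (1 + (6 + L)/(2*L) + 6*L/(6 + L))*(-1/8) = -1/8 - 3*L/(4*(6 + L)) - (6 + L)/(16*L))
t(6 - D(6), -1)*(-203) = ((3/16)*(-12 - 8*(-1) - 5*(-1)**2)/(-1*(6 - 1)))*(-203) = ((3/16)*(-1)*(-12 + 8 - 5*1)/5)*(-203) = ((3/16)*(-1)*(1/5)*(-12 + 8 - 5))*(-203) = ((3/16)*(-1)*(1/5)*(-9))*(-203) = (27/80)*(-203) = -5481/80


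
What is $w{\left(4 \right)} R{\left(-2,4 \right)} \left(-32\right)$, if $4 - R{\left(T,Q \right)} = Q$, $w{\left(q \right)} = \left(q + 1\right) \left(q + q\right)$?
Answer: $0$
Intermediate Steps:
$w{\left(q \right)} = 2 q \left(1 + q\right)$ ($w{\left(q \right)} = \left(1 + q\right) 2 q = 2 q \left(1 + q\right)$)
$R{\left(T,Q \right)} = 4 - Q$
$w{\left(4 \right)} R{\left(-2,4 \right)} \left(-32\right) = 2 \cdot 4 \left(1 + 4\right) \left(4 - 4\right) \left(-32\right) = 2 \cdot 4 \cdot 5 \left(4 - 4\right) \left(-32\right) = 40 \cdot 0 \left(-32\right) = 0 \left(-32\right) = 0$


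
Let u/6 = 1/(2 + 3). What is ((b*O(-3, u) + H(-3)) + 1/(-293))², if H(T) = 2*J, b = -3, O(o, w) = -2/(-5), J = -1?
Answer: 22024249/2146225 ≈ 10.262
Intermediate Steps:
u = 6/5 (u = 6/(2 + 3) = 6/5 ≈ 1.2000)
O(o, w) = ⅖ (O(o, w) = -2*(-⅕) = ⅖)
H(T) = -2 (H(T) = 2*(-1) = -2)
((b*O(-3, u) + H(-3)) + 1/(-293))² = ((-3*⅖ - 2) + 1/(-293))² = ((-6/5 - 2) - 1/293)² = (-16/5 - 1/293)² = (-4693/1465)² = 22024249/2146225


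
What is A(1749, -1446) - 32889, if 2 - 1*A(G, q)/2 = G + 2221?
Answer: -40825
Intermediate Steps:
A(G, q) = -4438 - 2*G (A(G, q) = 4 - 2*(G + 2221) = 4 - 2*(2221 + G) = 4 + (-4442 - 2*G) = -4438 - 2*G)
A(1749, -1446) - 32889 = (-4438 - 2*1749) - 32889 = (-4438 - 3498) - 32889 = -7936 - 32889 = -40825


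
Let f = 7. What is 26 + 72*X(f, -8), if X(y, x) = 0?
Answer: 26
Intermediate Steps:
26 + 72*X(f, -8) = 26 + 72*0 = 26 + 0 = 26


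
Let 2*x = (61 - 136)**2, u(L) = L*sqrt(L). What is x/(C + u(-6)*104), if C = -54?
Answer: -5625/86636 + 16250*I*sqrt(6)/21659 ≈ -0.064927 + 1.8378*I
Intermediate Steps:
u(L) = L**(3/2)
x = 5625/2 (x = (61 - 136)**2/2 = (1/2)*(-75)**2 = (1/2)*5625 = 5625/2 ≈ 2812.5)
x/(C + u(-6)*104) = 5625/(2*(-54 + (-6)**(3/2)*104)) = 5625/(2*(-54 - 6*I*sqrt(6)*104)) = 5625/(2*(-54 - 624*I*sqrt(6)))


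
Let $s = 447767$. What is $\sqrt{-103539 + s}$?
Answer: $2 \sqrt{86057} \approx 586.71$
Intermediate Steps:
$\sqrt{-103539 + s} = \sqrt{-103539 + 447767} = \sqrt{344228} = 2 \sqrt{86057}$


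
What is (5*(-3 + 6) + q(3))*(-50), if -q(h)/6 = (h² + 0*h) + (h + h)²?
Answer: 12750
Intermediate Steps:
q(h) = -30*h² (q(h) = -6*((h² + 0*h) + (h + h)²) = -6*((h² + 0) + (2*h)²) = -6*(h² + 4*h²) = -30*h²)
(5*(-3 + 6) + q(3))*(-50) = (5*(-3 + 6) - 30*3²)*(-50) = (5*3 - 30*9)*(-50) = (15 - 270)*(-50) = -255*(-50) = 12750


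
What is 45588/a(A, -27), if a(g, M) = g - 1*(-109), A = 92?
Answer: 15196/67 ≈ 226.81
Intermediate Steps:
a(g, M) = 109 + g (a(g, M) = g + 109 = 109 + g)
45588/a(A, -27) = 45588/(109 + 92) = 45588/201 = 45588*(1/201) = 15196/67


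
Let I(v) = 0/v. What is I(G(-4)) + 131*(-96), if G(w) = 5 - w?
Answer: -12576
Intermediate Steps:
I(v) = 0
I(G(-4)) + 131*(-96) = 0 + 131*(-96) = 0 - 12576 = -12576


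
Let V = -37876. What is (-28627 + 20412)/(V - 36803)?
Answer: 265/2409 ≈ 0.11000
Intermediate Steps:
(-28627 + 20412)/(V - 36803) = (-28627 + 20412)/(-37876 - 36803) = -8215/(-74679) = -8215*(-1/74679) = 265/2409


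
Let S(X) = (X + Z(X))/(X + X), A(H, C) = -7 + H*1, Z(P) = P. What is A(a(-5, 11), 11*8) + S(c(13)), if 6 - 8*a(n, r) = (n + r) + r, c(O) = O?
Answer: -59/8 ≈ -7.3750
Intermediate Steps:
a(n, r) = ¾ - r/4 - n/8 (a(n, r) = ¾ - ((n + r) + r)/8 = ¾ - (n + 2*r)/8 = ¾ + (-r/4 - n/8) = ¾ - r/4 - n/8)
A(H, C) = -7 + H
S(X) = 1 (S(X) = (X + X)/(X + X) = (2*X)/((2*X)) = (2*X)*(1/(2*X)) = 1)
A(a(-5, 11), 11*8) + S(c(13)) = (-7 + (¾ - ¼*11 - ⅛*(-5))) + 1 = (-7 + (¾ - 11/4 + 5/8)) + 1 = (-7 - 11/8) + 1 = -67/8 + 1 = -59/8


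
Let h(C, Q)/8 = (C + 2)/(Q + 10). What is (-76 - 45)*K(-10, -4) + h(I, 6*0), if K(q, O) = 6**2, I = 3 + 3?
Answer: -21748/5 ≈ -4349.6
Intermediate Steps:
I = 6
K(q, O) = 36
h(C, Q) = 8*(2 + C)/(10 + Q) (h(C, Q) = 8*((C + 2)/(Q + 10)) = 8*((2 + C)/(10 + Q)) = 8*(2 + C)/(10 + Q))
(-76 - 45)*K(-10, -4) + h(I, 6*0) = (-76 - 45)*36 + 8*(2 + 6)/(10 + 6*0) = -121*36 + 8*8/(10 + 0) = -4356 + 8*8/10 = -4356 + 8*(1/10)*8 = -4356 + 32/5 = -21748/5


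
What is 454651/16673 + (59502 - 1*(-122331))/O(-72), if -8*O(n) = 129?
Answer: -8064987631/716939 ≈ -11249.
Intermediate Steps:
O(n) = -129/8 (O(n) = -⅛*129 = -129/8)
454651/16673 + (59502 - 1*(-122331))/O(-72) = 454651/16673 + (59502 - 1*(-122331))/(-129/8) = 454651*(1/16673) + (59502 + 122331)*(-8/129) = 454651/16673 + 181833*(-8/129) = 454651/16673 - 484888/43 = -8064987631/716939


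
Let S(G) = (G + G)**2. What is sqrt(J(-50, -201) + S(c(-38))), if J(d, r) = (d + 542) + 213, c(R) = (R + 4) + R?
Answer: sqrt(21441) ≈ 146.43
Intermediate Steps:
c(R) = 4 + 2*R (c(R) = (4 + R) + R = 4 + 2*R)
J(d, r) = 755 + d (J(d, r) = (542 + d) + 213 = 755 + d)
S(G) = 4*G**2 (S(G) = (2*G)**2 = 4*G**2)
sqrt(J(-50, -201) + S(c(-38))) = sqrt((755 - 50) + 4*(4 + 2*(-38))**2) = sqrt(705 + 4*(4 - 76)**2) = sqrt(705 + 4*(-72)**2) = sqrt(705 + 4*5184) = sqrt(705 + 20736) = sqrt(21441)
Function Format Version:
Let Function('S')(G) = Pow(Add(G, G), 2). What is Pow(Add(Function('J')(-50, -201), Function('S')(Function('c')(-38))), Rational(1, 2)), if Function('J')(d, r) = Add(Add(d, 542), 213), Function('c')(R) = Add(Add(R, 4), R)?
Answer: Pow(21441, Rational(1, 2)) ≈ 146.43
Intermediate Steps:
Function('c')(R) = Add(4, Mul(2, R)) (Function('c')(R) = Add(Add(4, R), R) = Add(4, Mul(2, R)))
Function('J')(d, r) = Add(755, d) (Function('J')(d, r) = Add(Add(542, d), 213) = Add(755, d))
Function('S')(G) = Mul(4, Pow(G, 2)) (Function('S')(G) = Pow(Mul(2, G), 2) = Mul(4, Pow(G, 2)))
Pow(Add(Function('J')(-50, -201), Function('S')(Function('c')(-38))), Rational(1, 2)) = Pow(Add(Add(755, -50), Mul(4, Pow(Add(4, Mul(2, -38)), 2))), Rational(1, 2)) = Pow(Add(705, Mul(4, Pow(Add(4, -76), 2))), Rational(1, 2)) = Pow(Add(705, Mul(4, Pow(-72, 2))), Rational(1, 2)) = Pow(Add(705, Mul(4, 5184)), Rational(1, 2)) = Pow(Add(705, 20736), Rational(1, 2)) = Pow(21441, Rational(1, 2))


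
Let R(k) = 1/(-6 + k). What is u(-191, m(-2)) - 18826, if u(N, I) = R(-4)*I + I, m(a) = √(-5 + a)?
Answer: -18826 + 9*I*√7/10 ≈ -18826.0 + 2.3812*I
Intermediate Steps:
u(N, I) = 9*I/10 (u(N, I) = I/(-6 - 4) + I = I/(-10) + I = -I/10 + I = 9*I/10)
u(-191, m(-2)) - 18826 = 9*√(-5 - 2)/10 - 18826 = 9*√(-7)/10 - 18826 = 9*(I*√7)/10 - 18826 = 9*I*√7/10 - 18826 = -18826 + 9*I*√7/10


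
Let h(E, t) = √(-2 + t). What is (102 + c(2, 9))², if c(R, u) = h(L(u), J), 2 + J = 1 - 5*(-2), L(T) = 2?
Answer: (102 + √7)² ≈ 10951.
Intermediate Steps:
J = 9 (J = -2 + (1 - 5*(-2)) = -2 + (1 + 10) = -2 + 11 = 9)
c(R, u) = √7 (c(R, u) = √(-2 + 9) = √7)
(102 + c(2, 9))² = (102 + √7)²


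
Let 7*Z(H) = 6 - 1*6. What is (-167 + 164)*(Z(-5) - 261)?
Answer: 783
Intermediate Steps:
Z(H) = 0 (Z(H) = (6 - 1*6)/7 = (6 - 6)/7 = (1/7)*0 = 0)
(-167 + 164)*(Z(-5) - 261) = (-167 + 164)*(0 - 261) = -3*(-261) = 783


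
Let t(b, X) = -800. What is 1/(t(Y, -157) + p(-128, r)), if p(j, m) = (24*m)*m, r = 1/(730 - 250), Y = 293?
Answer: -9600/7679999 ≈ -0.0012500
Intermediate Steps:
r = 1/480 ≈ 0.0020833
p(j, m) = 24*m**2
1/(t(Y, -157) + p(-128, r)) = 1/(-800 + 24*(1/480)**2) = 1/(-800 + 24*(1/230400)) = 1/(-800 + 1/9600) = 1/(-7679999/9600) = -9600/7679999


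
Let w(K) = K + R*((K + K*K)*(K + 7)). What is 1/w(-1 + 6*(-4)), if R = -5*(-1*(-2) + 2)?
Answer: 1/215975 ≈ 4.6302e-6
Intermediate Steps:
R = -20 (R = -5*(2 + 2) = -5*4 = -20)
w(K) = K - 20*(7 + K)*(K + K**2) (w(K) = K - 20*(K + K*K)*(K + 7) = K - 20*(K + K**2)*(7 + K) = K - 20*(7 + K)*(K + K**2))
1/w(-1 + 6*(-4)) = 1/(-(-1 + 6*(-4))*(139 + 20*(-1 + 6*(-4))**2 + 160*(-1 + 6*(-4)))) = 1/(-(-1 - 24)*(139 + 20*(-1 - 24)**2 + 160*(-1 - 24))) = 1/(-1*(-25)*(139 + 20*(-25)**2 + 160*(-25))) = 1/(-1*(-25)*(139 + 20*625 - 4000)) = 1/(-1*(-25)*(139 + 12500 - 4000)) = 1/(-1*(-25)*8639) = 1/215975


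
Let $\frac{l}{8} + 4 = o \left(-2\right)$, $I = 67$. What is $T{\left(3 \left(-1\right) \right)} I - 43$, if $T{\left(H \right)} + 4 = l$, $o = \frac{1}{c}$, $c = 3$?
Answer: $- \frac{8437}{3} \approx -2812.3$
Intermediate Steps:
$o = \frac{1}{3} \approx 0.33333$
$l = - \frac{112}{3}$ ($l = -32 + 8 \cdot \frac{1}{3} \left(-2\right) = -32 + 8 \left(- \frac{2}{3}\right) = -32 - \frac{16}{3} = - \frac{112}{3} \approx -37.333$)
$T{\left(H \right)} = - \frac{124}{3}$ ($T{\left(H \right)} = -4 - \frac{112}{3} = - \frac{124}{3}$)
$T{\left(3 \left(-1\right) \right)} I - 43 = \left(- \frac{124}{3}\right) 67 - 43 = - \frac{8308}{3} - 43 = - \frac{8437}{3}$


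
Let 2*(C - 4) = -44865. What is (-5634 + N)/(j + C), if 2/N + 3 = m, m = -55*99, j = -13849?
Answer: 2192431/14117130 ≈ 0.15530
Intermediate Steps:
C = -44857/2 (C = 4 + (½)*(-44865) = 4 - 44865/2 = -44857/2 ≈ -22429.)
m = -5445
N = -1/2724 (N = 2/(-3 - 5445) = 2/(-5448) = 2*(-1/5448) = -1/2724 ≈ -0.00036711)
(-5634 + N)/(j + C) = (-5634 - 1/2724)/(-13849 - 44857/2) = -15347017/(2724*(-72555/2)) = -15347017/2724*(-2/72555) = 2192431/14117130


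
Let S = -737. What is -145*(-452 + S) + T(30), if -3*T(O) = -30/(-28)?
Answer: 2413665/14 ≈ 1.7240e+5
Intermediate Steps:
T(O) = -5/14 (T(O) = -(-10)/(-28) = -(-10)*(-1)/28 = -⅓*15/14 = -5/14)
-145*(-452 + S) + T(30) = -145*(-452 - 737) - 5/14 = -145*(-1189) - 5/14 = 172405 - 5/14 = 2413665/14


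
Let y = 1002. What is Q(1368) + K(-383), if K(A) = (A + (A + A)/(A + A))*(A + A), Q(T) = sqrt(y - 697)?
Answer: 292612 + sqrt(305) ≈ 2.9263e+5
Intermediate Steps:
Q(T) = sqrt(305) (Q(T) = sqrt(1002 - 697) = sqrt(305))
K(A) = 2*A*(1 + A) (K(A) = (A + (2*A)/((2*A)))*(2*A) = (A + (2*A)*(1/(2*A)))*(2*A) = (A + 1)*(2*A) = (1 + A)*(2*A) = 2*A*(1 + A))
Q(1368) + K(-383) = sqrt(305) + 2*(-383)*(1 - 383) = sqrt(305) + 2*(-383)*(-382) = sqrt(305) + 292612 = 292612 + sqrt(305)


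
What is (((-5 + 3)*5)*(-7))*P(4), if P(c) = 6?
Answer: 420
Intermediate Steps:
(((-5 + 3)*5)*(-7))*P(4) = (((-5 + 3)*5)*(-7))*6 = (-2*5*(-7))*6 = -10*(-7)*6 = 70*6 = 420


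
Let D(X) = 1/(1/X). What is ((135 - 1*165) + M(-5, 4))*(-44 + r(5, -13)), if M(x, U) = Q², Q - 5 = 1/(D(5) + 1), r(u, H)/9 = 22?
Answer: -9163/18 ≈ -509.06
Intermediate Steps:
r(u, H) = 198 (r(u, H) = 9*22 = 198)
D(X) = X
Q = 31/6 (Q = 5 + 1/(5 + 1) = 5 + 1/6 = 5 + ⅙ = 31/6 ≈ 5.1667)
M(x, U) = 961/36 (M(x, U) = (31/6)² = 961/36)
((135 - 1*165) + M(-5, 4))*(-44 + r(5, -13)) = ((135 - 1*165) + 961/36)*(-44 + 198) = ((135 - 165) + 961/36)*154 = (-30 + 961/36)*154 = -119/36*154 = -9163/18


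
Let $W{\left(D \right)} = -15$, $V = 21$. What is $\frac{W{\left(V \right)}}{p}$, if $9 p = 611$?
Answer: $- \frac{135}{611} \approx -0.22095$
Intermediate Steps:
$p = \frac{611}{9}$ ($p = \frac{1}{9} \cdot 611 = \frac{611}{9} \approx 67.889$)
$\frac{W{\left(V \right)}}{p} = - \frac{15}{\frac{611}{9}} = \left(-15\right) \frac{9}{611} = - \frac{135}{611}$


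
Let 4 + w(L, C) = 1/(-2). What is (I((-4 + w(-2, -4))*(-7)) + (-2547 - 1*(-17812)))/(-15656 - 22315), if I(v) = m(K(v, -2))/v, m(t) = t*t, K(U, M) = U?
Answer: -30649/75942 ≈ -0.40358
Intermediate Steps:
w(L, C) = -9/2 (w(L, C) = -4 + 1/(-2) = -4 + 1*(-½) = -4 - ½ = -9/2)
m(t) = t²
I(v) = v (I(v) = v²/v = v)
(I((-4 + w(-2, -4))*(-7)) + (-2547 - 1*(-17812)))/(-15656 - 22315) = ((-4 - 9/2)*(-7) + (-2547 - 1*(-17812)))/(-15656 - 22315) = (-17/2*(-7) + (-2547 + 17812))/(-37971) = (119/2 + 15265)*(-1/37971) = (30649/2)*(-1/37971) = -30649/75942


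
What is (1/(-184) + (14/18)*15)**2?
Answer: 41434969/304704 ≈ 135.98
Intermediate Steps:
(1/(-184) + (14/18)*15)**2 = (-1/184 + (14*(1/18))*15)**2 = (-1/184 + (7/9)*15)**2 = (-1/184 + 35/3)**2 = (6437/552)**2 = 41434969/304704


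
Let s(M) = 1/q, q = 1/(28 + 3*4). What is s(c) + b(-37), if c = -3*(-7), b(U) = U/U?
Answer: 41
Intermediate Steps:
b(U) = 1
q = 1/40 (q = 1/(28 + 12) = 1/40 ≈ 0.025000)
c = 21
s(M) = 40 (s(M) = 1/(1/40) = 40)
s(c) + b(-37) = 40 + 1 = 41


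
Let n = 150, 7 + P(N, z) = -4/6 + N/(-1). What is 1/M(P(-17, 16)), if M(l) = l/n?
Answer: 225/14 ≈ 16.071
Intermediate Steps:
P(N, z) = -23/3 - N (P(N, z) = -7 + (-4/6 + N/(-1)) = -7 + (-4*⅙ + N*(-1)) = -7 + (-⅔ - N) = -23/3 - N)
M(l) = l/150
1/M(P(-17, 16)) = 1/((-23/3 - 1*(-17))/150) = 1/((-23/3 + 17)/150) = 1/((1/150)*(28/3)) = 1/(14/225) = 225/14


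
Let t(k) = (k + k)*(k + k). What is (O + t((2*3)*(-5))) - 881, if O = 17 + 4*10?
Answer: 2776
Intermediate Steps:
O = 57 (O = 17 + 40 = 57)
t(k) = 4*k² (t(k) = (2*k)*(2*k) = 4*k²)
(O + t((2*3)*(-5))) - 881 = (57 + 4*((2*3)*(-5))²) - 881 = (57 + 4*(6*(-5))²) - 881 = (57 + 4*(-30)²) - 881 = (57 + 4*900) - 881 = (57 + 3600) - 881 = 3657 - 881 = 2776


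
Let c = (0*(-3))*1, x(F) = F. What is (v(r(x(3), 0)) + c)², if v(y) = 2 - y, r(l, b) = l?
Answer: 1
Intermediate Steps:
c = 0 (c = 0*1 = 0)
(v(r(x(3), 0)) + c)² = ((2 - 1*3) + 0)² = ((2 - 3) + 0)² = (-1 + 0)² = (-1)² = 1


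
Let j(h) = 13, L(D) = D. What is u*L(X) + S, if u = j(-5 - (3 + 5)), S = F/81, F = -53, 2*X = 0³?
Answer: -53/81 ≈ -0.65432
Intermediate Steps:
X = 0 (X = (½)*0³ = (½)*0 = 0)
S = -53/81 ≈ -0.65432
u = 13
u*L(X) + S = 13*0 - 53/81 = 0 - 53/81 = -53/81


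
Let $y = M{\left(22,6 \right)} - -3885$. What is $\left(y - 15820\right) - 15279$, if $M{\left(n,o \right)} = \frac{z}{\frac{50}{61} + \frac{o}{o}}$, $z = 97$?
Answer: $- \frac{3014837}{111} \approx -27161.0$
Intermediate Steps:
$M{\left(n,o \right)} = \frac{5917}{111}$ ($M{\left(n,o \right)} = \frac{97}{\frac{50}{61} + \frac{o}{o}} = \frac{97}{50 \cdot \frac{1}{61} + 1} = \frac{97}{\frac{50}{61} + 1} = \frac{97}{\frac{111}{61}} = 97 \cdot \frac{61}{111} = \frac{5917}{111}$)
$y = \frac{437152}{111}$ ($y = \frac{5917}{111} - -3885 = \frac{5917}{111} + 3885 = \frac{437152}{111} \approx 3938.3$)
$\left(y - 15820\right) - 15279 = \left(\frac{437152}{111} - 15820\right) - 15279 = - \frac{1318868}{111} - 15279 = - \frac{3014837}{111}$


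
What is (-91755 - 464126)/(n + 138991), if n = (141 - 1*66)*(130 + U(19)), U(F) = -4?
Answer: -555881/148441 ≈ -3.7448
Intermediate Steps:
n = 9450 (n = (141 - 1*66)*(130 - 4) = (141 - 66)*126 = 75*126 = 9450)
(-91755 - 464126)/(n + 138991) = (-91755 - 464126)/(9450 + 138991) = -555881/148441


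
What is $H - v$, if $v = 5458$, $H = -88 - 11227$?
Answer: $-16773$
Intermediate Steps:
$H = -11315$ ($H = -88 - 11227 = -11315$)
$H - v = -11315 - 5458 = -16773$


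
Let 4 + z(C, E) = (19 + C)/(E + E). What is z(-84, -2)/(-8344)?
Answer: -7/4768 ≈ -0.0014681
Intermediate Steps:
z(C, E) = -4 + (19 + C)/(2*E) (z(C, E) = -4 + (19 + C)/(E + E) = -4 + (19 + C)/((2*E)) = -4 + (19 + C)*(1/(2*E)) = -4 + (19 + C)/(2*E))
z(-84, -2)/(-8344) = ((½)*(19 - 84 - 8*(-2))/(-2))/(-8344) = ((½)*(-½)*(19 - 84 + 16))*(-1/8344) = ((½)*(-½)*(-49))*(-1/8344) = (49/4)*(-1/8344) = -7/4768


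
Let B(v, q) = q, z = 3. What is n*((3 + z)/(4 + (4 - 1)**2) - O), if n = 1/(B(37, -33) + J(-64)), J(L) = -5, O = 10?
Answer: 62/247 ≈ 0.25101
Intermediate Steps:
n = -1/38 (n = 1/(-33 - 5) = 1/(-38) = -1/38 ≈ -0.026316)
n*((3 + z)/(4 + (4 - 1)**2) - O) = -((3 + 3)/(4 + (4 - 1)**2) - 1*10)/38 = -(6/(4 + 3**2) - 10)/38 = -(6/(4 + 9) - 10)/38 = -(6/13 - 10)/38 = -1/38*(-124/13) = 62/247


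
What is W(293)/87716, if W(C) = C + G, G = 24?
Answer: 317/87716 ≈ 0.0036139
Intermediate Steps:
W(C) = 24 + C (W(C) = C + 24 = 24 + C)
W(293)/87716 = (24 + 293)/87716 = 317*(1/87716) = 317/87716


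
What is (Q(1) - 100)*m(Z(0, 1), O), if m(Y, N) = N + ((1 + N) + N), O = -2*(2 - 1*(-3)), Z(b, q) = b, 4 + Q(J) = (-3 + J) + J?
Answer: 3045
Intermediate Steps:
Q(J) = -7 + 2*J (Q(J) = -4 + ((-3 + J) + J) = -4 + (-3 + 2*J) = -7 + 2*J)
O = -10 (O = -2*(2 + 3) = -2*5 = -10)
m(Y, N) = 1 + 3*N (m(Y, N) = N + (1 + 2*N) = 1 + 3*N)
(Q(1) - 100)*m(Z(0, 1), O) = ((-7 + 2*1) - 100)*(1 + 3*(-10)) = ((-7 + 2) - 100)*(1 - 30) = (-5 - 100)*(-29) = -105*(-29) = 3045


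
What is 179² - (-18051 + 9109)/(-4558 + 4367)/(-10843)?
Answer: 66357336475/2071013 ≈ 32041.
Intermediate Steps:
179² - (-18051 + 9109)/(-4558 + 4367)/(-10843) = 32041 - (-8942/(-191))*(-1)/10843 = 32041 - (-8942*(-1/191))*(-1)/10843 = 32041 - 8942*(-1)/(191*10843) = 32041 - 1*(-8942/2071013) = 32041 + 8942/2071013 = 66357336475/2071013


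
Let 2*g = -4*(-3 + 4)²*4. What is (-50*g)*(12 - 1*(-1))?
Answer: 5200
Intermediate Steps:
g = -8 (g = (-4*(-3 + 4)²*4)/2 = (-4*1²*4)/2 = (-4*1*4)/2 = (-4*4)/2 = (½)*(-16) = -8)
(-50*g)*(12 - 1*(-1)) = (-50*(-8))*(12 - 1*(-1)) = 400*(12 + 1) = 400*13 = 5200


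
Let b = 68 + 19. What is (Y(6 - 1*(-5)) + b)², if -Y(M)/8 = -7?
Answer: 20449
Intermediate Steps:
Y(M) = 56 (Y(M) = -8*(-7) = 56)
b = 87
(Y(6 - 1*(-5)) + b)² = (56 + 87)² = 143² = 20449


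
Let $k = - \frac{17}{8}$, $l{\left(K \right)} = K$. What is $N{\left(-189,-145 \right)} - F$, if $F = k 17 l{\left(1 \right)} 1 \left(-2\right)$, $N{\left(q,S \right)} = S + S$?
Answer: $- \frac{1449}{4} \approx -362.25$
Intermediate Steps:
$k = - \frac{17}{8}$ ($k = \left(-17\right) \frac{1}{8} = - \frac{17}{8} \approx -2.125$)
$N{\left(q,S \right)} = 2 S$
$F = \frac{289}{4}$ ($F = \left(- \frac{17}{8}\right) 17 \cdot 1 \cdot 1 \left(-2\right) = - \frac{289 \cdot 1 \left(-2\right)}{8} = \left(- \frac{289}{8}\right) \left(-2\right) = \frac{289}{4} \approx 72.25$)
$N{\left(-189,-145 \right)} - F = 2 \left(-145\right) - \frac{289}{4} = -290 - \frac{289}{4} = - \frac{1449}{4}$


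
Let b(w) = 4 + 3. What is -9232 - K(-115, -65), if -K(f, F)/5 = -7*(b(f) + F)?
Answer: -7202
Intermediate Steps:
b(w) = 7
K(f, F) = 245 + 35*F (K(f, F) = -(-35)*(7 + F) = -5*(-49 - 7*F) = 245 + 35*F)
-9232 - K(-115, -65) = -9232 - (245 + 35*(-65)) = -9232 - (245 - 2275) = -9232 - 1*(-2030) = -9232 + 2030 = -7202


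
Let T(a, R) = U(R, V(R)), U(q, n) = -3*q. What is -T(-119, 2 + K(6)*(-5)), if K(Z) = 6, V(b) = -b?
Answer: -84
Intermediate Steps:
T(a, R) = -3*R
-T(-119, 2 + K(6)*(-5)) = -(-3)*(2 + 6*(-5)) = -(-3)*(2 - 30) = -(-3)*(-28) = -1*84 = -84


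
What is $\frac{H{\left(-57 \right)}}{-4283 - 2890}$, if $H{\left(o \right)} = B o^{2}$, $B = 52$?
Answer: $- \frac{18772}{797} \approx -23.553$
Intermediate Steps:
$H{\left(o \right)} = 52 o^{2}$
$\frac{H{\left(-57 \right)}}{-4283 - 2890} = \frac{52 \left(-57\right)^{2}}{-4283 - 2890} = \frac{52 \cdot 3249}{-7173} = 168948 \left(- \frac{1}{7173}\right) = - \frac{18772}{797}$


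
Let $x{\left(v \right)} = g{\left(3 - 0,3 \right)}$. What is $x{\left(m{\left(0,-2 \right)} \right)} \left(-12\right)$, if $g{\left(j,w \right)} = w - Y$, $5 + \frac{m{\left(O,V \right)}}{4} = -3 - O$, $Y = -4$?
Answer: $-84$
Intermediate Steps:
$m{\left(O,V \right)} = -32 - 4 O$ ($m{\left(O,V \right)} = -20 + 4 \left(-3 - O\right) = -20 - \left(12 + 4 O\right) = -32 - 4 O$)
$g{\left(j,w \right)} = 4 + w$ ($g{\left(j,w \right)} = w - -4 = w + 4 = 4 + w$)
$x{\left(v \right)} = 7$ ($x{\left(v \right)} = 4 + 3 = 7$)
$x{\left(m{\left(0,-2 \right)} \right)} \left(-12\right) = 7 \left(-12\right) = -84$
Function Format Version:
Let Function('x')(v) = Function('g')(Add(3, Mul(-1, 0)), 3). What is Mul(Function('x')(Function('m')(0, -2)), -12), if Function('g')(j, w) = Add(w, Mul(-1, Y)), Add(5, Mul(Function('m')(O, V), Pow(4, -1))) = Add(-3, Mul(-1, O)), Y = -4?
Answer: -84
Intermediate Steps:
Function('m')(O, V) = Add(-32, Mul(-4, O)) (Function('m')(O, V) = Add(-20, Mul(4, Add(-3, Mul(-1, O)))) = Add(-20, Add(-12, Mul(-4, O))) = Add(-32, Mul(-4, O)))
Function('g')(j, w) = Add(4, w) (Function('g')(j, w) = Add(w, Mul(-1, -4)) = Add(w, 4) = Add(4, w))
Function('x')(v) = 7 (Function('x')(v) = Add(4, 3) = 7)
Mul(Function('x')(Function('m')(0, -2)), -12) = Mul(7, -12) = -84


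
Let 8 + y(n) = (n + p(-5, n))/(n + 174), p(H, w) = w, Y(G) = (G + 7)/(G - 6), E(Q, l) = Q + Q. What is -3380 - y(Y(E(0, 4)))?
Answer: -3496750/1037 ≈ -3372.0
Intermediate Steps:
E(Q, l) = 2*Q
Y(G) = (7 + G)/(-6 + G)
y(n) = -8 + 2*n/(174 + n) (y(n) = -8 + (n + n)/(n + 174) = -8 + (2*n)/(174 + n) = -8 + 2*n/(174 + n))
-3380 - y(Y(E(0, 4))) = -3380 - 6*(-232 - (7 + 2*0)/(-6 + 2*0))/(174 + (7 + 2*0)/(-6 + 2*0)) = -3380 - 6*(-232 - (7 + 0)/(-6 + 0))/(174 + (7 + 0)/(-6 + 0)) = -3380 - 6*(-232 - 7/(-6))/(174 + 7/(-6)) = -3380 - 6*(-232 - (-1)*7/6)/(174 - ⅙*7) = -3380 - 6*(-232 - 1*(-7/6))/(174 - 7/6) = -3380 - 6*(-232 + 7/6)/1037/6 = -3380 - 6*6*(-1385)/(1037*6) = -3380 - 1*(-8310/1037) = -3380 + 8310/1037 = -3496750/1037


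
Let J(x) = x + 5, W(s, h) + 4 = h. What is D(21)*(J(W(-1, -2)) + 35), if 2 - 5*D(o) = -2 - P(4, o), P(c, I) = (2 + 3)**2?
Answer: 986/5 ≈ 197.20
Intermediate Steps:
W(s, h) = -4 + h
J(x) = 5 + x
P(c, I) = 25 (P(c, I) = 5**2 = 25)
D(o) = 29/5 (D(o) = 2/5 - (-2 - 1*25)/5 = 2/5 - (-2 - 25)/5 = 2/5 - 1/5*(-27) = 2/5 + 27/5 = 29/5)
D(21)*(J(W(-1, -2)) + 35) = 29*((5 + (-4 - 2)) + 35)/5 = 29*((5 - 6) + 35)/5 = 29*(-1 + 35)/5 = (29/5)*34 = 986/5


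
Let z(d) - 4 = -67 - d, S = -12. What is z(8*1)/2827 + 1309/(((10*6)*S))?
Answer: -3751663/2035440 ≈ -1.8432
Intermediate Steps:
z(d) = -63 - d (z(d) = 4 + (-67 - d) = -63 - d)
z(8*1)/2827 + 1309/(((10*6)*S)) = (-63 - 8)/2827 + 1309/(((10*6)*(-12))) = (-63 - 1*8)*(1/2827) + 1309/((60*(-12))) = (-63 - 8)*(1/2827) + 1309/(-720) = -71*1/2827 + 1309*(-1/720) = -71/2827 - 1309/720 = -3751663/2035440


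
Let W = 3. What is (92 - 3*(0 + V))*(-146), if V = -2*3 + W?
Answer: -14746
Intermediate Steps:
V = -3 (V = -2*3 + 3 = -6 + 3 = -3)
(92 - 3*(0 + V))*(-146) = (92 - 3*(0 - 3))*(-146) = (92 - 3*(-3))*(-146) = (92 + 9)*(-146) = 101*(-146) = -14746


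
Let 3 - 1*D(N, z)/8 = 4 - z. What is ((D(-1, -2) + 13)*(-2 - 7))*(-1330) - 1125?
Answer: -132795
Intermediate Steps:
D(N, z) = -8 + 8*z (D(N, z) = 24 - 8*(4 - z) = 24 + (-32 + 8*z) = -8 + 8*z)
((D(-1, -2) + 13)*(-2 - 7))*(-1330) - 1125 = (((-8 + 8*(-2)) + 13)*(-2 - 7))*(-1330) - 1125 = (((-8 - 16) + 13)*(-9))*(-1330) - 1125 = ((-24 + 13)*(-9))*(-1330) - 1125 = -11*(-9)*(-1330) - 1125 = 99*(-1330) - 1125 = -131670 - 1125 = -132795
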